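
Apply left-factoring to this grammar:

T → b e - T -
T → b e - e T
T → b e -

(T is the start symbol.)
Left-factoring transforms A → αβ₁ | αβ₂ into A → αA' and A' → β₁ | β₂
(α is the longest common prefix among the alternatives). Repeat until
no nonterminal has two alternatives with a common prefix.

Round 1: T has alternatives sharing prefix 'b e -'. Introduce T': T → b e - T'
  Add: T' → T -
  Add: T' → e T
  Add: T' → ε

No remaining common prefixes — done.

Resulting grammar:
T → b e - T'
T' → T -
T' → e T
T' → ε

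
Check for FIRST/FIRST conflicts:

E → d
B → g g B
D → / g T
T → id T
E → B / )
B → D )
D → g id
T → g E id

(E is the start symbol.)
Yes. B → g g B / B → D ')' on { 'g' }

A FIRST/FIRST conflict occurs when two productions N → α and N → β for the same non-terminal have FIRST(α) ∩ FIRST(β) ≠ ∅ (with ε ∈ FIRST of a nullable right-hand side, so two nullable alternatives also conflict).

FIRST sets of the non-terminals at (or reachable through a nullable prefix from) the front of some alternative:
  FIRST(B) = { '/', 'g' }
  FIRST(D) = { '/', 'g' }

Productions for E:
  E → d: FIRST = { 'd' }
  E → B / ): FIRST = { '/', 'g' }
Productions for B:
  B → g g B: FIRST = { 'g' }
  B → D ): FIRST = { '/', 'g' }
Productions for D:
  D → / g T: FIRST = { '/' }
  D → g id: FIRST = { 'g' }
Productions for T:
  T → id T: FIRST = { 'id' }
  T → g E id: FIRST = { 'g' }

Conflict for B: B → g g B and B → D )
  Overlap: { 'g' }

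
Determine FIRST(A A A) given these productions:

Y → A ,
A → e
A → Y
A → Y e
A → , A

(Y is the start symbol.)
{ ',', 'e' }

FIRST sets of the non-terminals involved (from the grammar, by fixed-point iteration):
  FIRST(A) = { ',', 'e' }

To compute FIRST(A A A), process the symbols left to right:
Symbol A is a non-terminal. Add FIRST(A) \ {ε} = { ',', 'e' }
A is not nullable (ε ∉ FIRST(A)), so stop here.
FIRST(A A A) = { ',', 'e' }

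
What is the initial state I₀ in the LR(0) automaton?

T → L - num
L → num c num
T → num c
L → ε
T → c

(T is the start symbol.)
{ [L → . num c num], [L → .], [T → . L - num], [T → . c], [T → . num c], [T' → . T] }

First, augment the grammar with T' → T
I₀ = CLOSURE({ [T' → . T] }):
  [T' → . T] has the dot before T: add [T → . L - num], [T → . num c], [T → . c]
  [T → . L - num] has the dot before L: add [L → . num c num], [L → .]
No further items can be added.

I₀ = { [L → . num c num], [L → .], [T → . L - num], [T → . c], [T → . num c], [T' → . T] }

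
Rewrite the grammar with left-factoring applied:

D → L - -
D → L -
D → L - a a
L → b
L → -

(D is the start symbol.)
Left-factoring transforms A → αβ₁ | αβ₂ into A → αA' and A' → β₁ | β₂
(α is the longest common prefix among the alternatives). Repeat until
no nonterminal has two alternatives with a common prefix.

Round 1: D has alternatives sharing prefix 'L -'. Introduce D': D → L - D'
  Add: D' → -
  Add: D' → ε
  Add: D' → a a

No remaining common prefixes — done.

Resulting grammar:
D → L - D'
D' → -
D' → ε
D' → a a
L → b
L → -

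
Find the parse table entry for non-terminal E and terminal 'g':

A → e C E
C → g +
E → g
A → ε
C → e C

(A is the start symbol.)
E → g

To find M[E, 'g'], we find productions for E where 'g' is in the predict set (PREDICT(N → α) = (FIRST(α) \ {ε}) ∪ (FOLLOW(N) if α ⇒* ε)).

E → g: PREDICT = { 'g' }
  'g' is in predict set, so this production goes in M[E, 'g']

M[E, 'g'] = E → g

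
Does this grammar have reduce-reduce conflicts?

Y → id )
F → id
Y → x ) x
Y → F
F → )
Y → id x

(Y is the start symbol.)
No reduce-reduce conflicts

A reduce-reduce conflict occurs when an LR(0) state has two complete items [A → α .] and [B → β .] — both call for a reduction, and with no lookahead the parser cannot choose between them.

Augment with Y' → Y and build the canonical LR(0) collection (I0 = CLOSURE({[Y' → . Y]}), then GOTO on every symbol after a dot until no new states appear). It has 10 states:
  I0: { [F → . )], [F → . id], [Y → . F], [Y → . id )], [Y → . id x], [Y → . x ) x], [Y' → . Y] }  — shift
  I1: { [F → ) .] }  — reduce
  I2: { [Y → F .] }  — reduce
  I3: { [Y' → Y .] }  — accept
  I4: { [F → id .], [Y → id . )], [Y → id . x] }  — shift, reduce
  I5: { [Y → x . ) x] }  — shift
  I6: { [Y → x ) . x] }  — shift
  I7: { [Y → x ) x .] }  — reduce
  I8: { [Y → id ) .] }  — reduce
  I9: { [Y → id x .] }  — reduce

No state contains more than one complete item.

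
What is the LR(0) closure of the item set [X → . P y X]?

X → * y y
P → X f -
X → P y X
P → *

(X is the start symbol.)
{ [P → . *], [P → . X f -], [X → . * y y], [X → . P y X] }

To compute CLOSURE, for each item [A → α.Bβ] where B is a non-terminal, add [B → .γ] for all productions B → γ; repeat for the newly added items until nothing changes.

Start with: [X → . P y X]
  [X → . P y X] has the dot before P: add [P → . X f -], [P → . *]
  [P → . X f -] has the dot before X: add [X → . * y y]
No further items can be added.

CLOSURE = { [P → . *], [P → . X f -], [X → . * y y], [X → . P y X] }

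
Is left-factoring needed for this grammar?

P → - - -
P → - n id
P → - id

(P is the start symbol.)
Yes, P has productions with common prefix '-'

Left-factoring is needed when two productions for the same non-terminal
share a common prefix on the right-hand side.

Productions for P:
  P → - - -
  P → - n id
  P → - id

Found common prefix '-' in productions for P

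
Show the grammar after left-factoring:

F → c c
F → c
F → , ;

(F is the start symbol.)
Left-factoring transforms A → αβ₁ | αβ₂ into A → αA' and A' → β₁ | β₂
(α is the longest common prefix among the alternatives). Repeat until
no nonterminal has two alternatives with a common prefix.

Round 1: F has alternatives sharing prefix 'c'. Introduce F': F → c F'
  Add: F' → c
  Add: F' → ε

No remaining common prefixes — done.

Resulting grammar:
F → c F'
F' → c
F' → ε
F → , ;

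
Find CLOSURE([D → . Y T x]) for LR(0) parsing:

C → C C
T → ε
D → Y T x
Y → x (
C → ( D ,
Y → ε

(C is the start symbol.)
{ [D → . Y T x], [Y → . x (], [Y → .] }

To compute CLOSURE, for each item [A → α.Bβ] where B is a non-terminal, add [B → .γ] for all productions B → γ; repeat for the newly added items until nothing changes.

Start with: [D → . Y T x]
  [D → . Y T x] has the dot before Y: add [Y → . x (], [Y → .]
No further items can be added.

CLOSURE = { [D → . Y T x], [Y → . x (], [Y → .] }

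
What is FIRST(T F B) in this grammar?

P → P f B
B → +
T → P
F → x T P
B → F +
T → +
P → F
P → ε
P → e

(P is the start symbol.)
{ '+', 'e', 'f', 'x' }

FIRST sets of the non-terminals involved (from the grammar, by fixed-point iteration):
  FIRST(T) = { '+', 'e', 'f', 'x', ε }
  FIRST(F) = { 'x' }

To compute FIRST(T F B), process the symbols left to right:
Symbol T is a non-terminal. Add FIRST(T) \ {ε} = { '+', 'e', 'f', 'x' }
T is nullable (ε ∈ FIRST(T)), continue to the next symbol.
Symbol F is a non-terminal. Add FIRST(F) \ {ε} = { 'x' }
F is not nullable (ε ∉ FIRST(F)), so stop here.
FIRST(T F B) = { '+', 'e', 'f', 'x' }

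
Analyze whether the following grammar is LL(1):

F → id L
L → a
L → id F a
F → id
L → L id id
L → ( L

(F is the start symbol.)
No. Predict set conflict for F: { 'id' }

Relevant sets:
  FIRST(L) = { '(', 'a', 'id' }

For F:
  PREDICT(F → id L) = { 'id' }
  PREDICT(F → id) = { 'id' }
For L:
  PREDICT(L → a) = { 'a' }
  PREDICT(L → id F a) = { 'id' }
  PREDICT(L → L id id) = { '(', 'a', 'id' }
  PREDICT(L → '(' L) = { '(' }

Conflict found: Predict set conflict for F: { 'id' }
The grammar is NOT LL(1).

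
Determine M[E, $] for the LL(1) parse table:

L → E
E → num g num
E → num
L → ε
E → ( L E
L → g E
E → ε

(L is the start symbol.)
To find M[E, $], we find productions for E where $ is in the predict set (PREDICT(N → α) = (FIRST(α) \ {ε}) ∪ (FOLLOW(N) if α ⇒* ε)).

Relevant sets:
  FOLLOW(E) = { $, '(', 'num' }

E → num g num: PREDICT = { 'num' }
E → num: PREDICT = { 'num' }
E → ( L E: PREDICT = { '(' }
E → ε: PREDICT = { $, '(', 'num' }
  $ is in predict set, so this production goes in M[E, $]

M[E, $] = E → ε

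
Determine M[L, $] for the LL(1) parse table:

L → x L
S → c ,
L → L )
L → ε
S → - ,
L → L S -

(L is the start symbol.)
To find M[L, $], we find productions for L where $ is in the predict set (PREDICT(N → α) = (FIRST(α) \ {ε}) ∪ (FOLLOW(N) if α ⇒* ε)).

Relevant sets:
  FIRST(L) = { ')', '-', 'c', 'x', ε }
  FIRST(S) = { '-', 'c' }
  FOLLOW(L) = { $, ')', '-', 'c' }

L → x L: PREDICT = { 'x' }
L → L ): PREDICT = { ')', '-', 'c', 'x' }
L → ε: PREDICT = { $, ')', '-', 'c' }
  $ is in predict set, so this production goes in M[L, $]
L → L S -: PREDICT = { ')', '-', 'c', 'x' }

M[L, $] = L → ε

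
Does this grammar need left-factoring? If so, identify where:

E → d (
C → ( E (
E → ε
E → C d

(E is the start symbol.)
Left-factoring is needed when two productions for the same non-terminal
share a common prefix on the right-hand side.

Productions for E:
  E → d (
  E → ε
  E → C d

No common prefixes found.

Answer: No, left-factoring is not needed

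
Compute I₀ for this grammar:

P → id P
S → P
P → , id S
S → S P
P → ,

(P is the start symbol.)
First, augment the grammar with P' → P
I₀ = CLOSURE({ [P' → . P] }):
  [P' → . P] has the dot before P: add [P → . id P], [P → . , id S], [P → . ,]
No further items can be added.

I₀ = { [P → . , id S], [P → . ,], [P → . id P], [P' → . P] }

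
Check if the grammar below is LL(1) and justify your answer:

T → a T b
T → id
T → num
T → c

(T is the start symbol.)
A grammar is LL(1) if for each non-terminal N with multiple productions, the predict sets of those productions are pairwise disjoint, where PREDICT(N → α) = (FIRST(α) \ {ε}) ∪ (FOLLOW(N) if α ⇒* ε).

For T:
  PREDICT(T → a T b) = { 'a' }
  PREDICT(T → id) = { 'id' }
  PREDICT(T → num) = { 'num' }
  PREDICT(T → c) = { 'c' }

All predict sets are disjoint. The grammar IS LL(1).

Answer: Yes, the grammar is LL(1).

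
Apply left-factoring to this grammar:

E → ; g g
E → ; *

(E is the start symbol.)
Left-factoring transforms A → αβ₁ | αβ₂ into A → αA' and A' → β₁ | β₂
(α is the longest common prefix among the alternatives). Repeat until
no nonterminal has two alternatives with a common prefix.

Round 1: E has alternatives sharing prefix ';'. Introduce E': E → ; E'
  Add: E' → g g
  Add: E' → *

No remaining common prefixes — done.

Resulting grammar:
E → ; E'
E' → g g
E' → *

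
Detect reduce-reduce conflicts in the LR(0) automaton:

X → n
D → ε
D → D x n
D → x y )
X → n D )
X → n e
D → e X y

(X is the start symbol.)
A reduce-reduce conflict occurs when an LR(0) state has two complete items [A → α .] and [B → β .] — both call for a reduction, and with no lookahead the parser cannot choose between them.

Augment with X' → X and build the canonical LR(0) collection (I0 = CLOSURE({[X' → . X]}), then GOTO on every symbol after a dot until no new states appear). It has 13 states:
  I0: { [X → . n D )], [X → . n e], [X → . n], [X' → . X] }  — shift
  I1: { [X' → X .] }  — accept
  I2: { [D → . D x n], [D → . e X y], [D → . x y )], [D → .], [X → n . D )], [X → n . e], [X → n .] }  — shift, 2 reduces
  I3: { [D → D . x n], [X → n D . )] }  — shift
  I4: { [D → e . X y], [X → . n D )], [X → . n e], [X → . n], [X → n e .] }  — shift, reduce
  I5: { [D → x . y )] }  — shift
  I6: { [D → x y . )] }  — shift
  I7: { [D → x y ) .] }  — reduce
  I8: { [D → e X . y] }  — shift
  I9: { [D → e X y .] }  — reduce
  I10: { [X → n D ) .] }  — reduce
  I11: { [D → D x . n] }  — shift
  I12: { [D → D x n .] }  — reduce

I2 contains complete items [D → .], [X → n .] — reduce-reduce conflict.

Answer: Yes — I2: [D → .] vs [X → n .]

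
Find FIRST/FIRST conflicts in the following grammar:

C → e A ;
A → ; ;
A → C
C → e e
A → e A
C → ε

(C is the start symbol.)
Yes. C → e A ';' / C → e e on { 'e' }; A → C / A → e A on { 'e' }

FIRST sets of the non-terminals at (or reachable through a nullable prefix from) the front of some alternative:
  FIRST(C) = { 'e', ε }

Productions for C:
  C → e A ;: FIRST = { 'e' }
  C → e e: FIRST = { 'e' }
  C → ε: FIRST = { ε }
Productions for A:
  A → ; ;: FIRST = { ';' }
  A → C: FIRST = { 'e', ε }
  A → e A: FIRST = { 'e' }

Conflict for C: C → e A ; and C → e e
  Overlap: { 'e' }
Conflict for A: A → C and A → e A
  Overlap: { 'e' }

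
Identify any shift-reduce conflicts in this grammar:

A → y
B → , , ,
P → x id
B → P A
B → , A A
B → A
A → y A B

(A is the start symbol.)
Yes — I2: [A → y .] vs [A → . y]

A shift-reduce conflict occurs when an LR(0) state has both:
  - a complete (reduce) item [A → α .] (dot at the end), and
  - a shift item [B → β . c γ] (dot before a terminal).

Augment with A' → A and build the canonical LR(0) collection (I0 = CLOSURE({[A' → . A]}), then GOTO on every symbol after a dot until no new states appear). It has 15 states:
  I0: { [A → . y A B], [A → . y], [A' → . A] }  — shift
  I1: { [A' → A .] }  — accept
  I2: { [A → . y A B], [A → . y], [A → y . A B], [A → y .] }  — shift, reduce
  I3: { [A → . y A B], [A → . y], [A → y A . B], [B → . , , ,], [B → . , A A], [B → . A], [B → . P A], [P → . x id] }  — shift
  I4: { [A → . y A B], [A → . y], [B → , . , ,], [B → , . A A] }  — shift
  I5: { [B → A .] }  — reduce
  I6: { [A → y A B .] }  — reduce
  I7: { [A → . y A B], [A → . y], [B → P . A] }  — shift
  I8: { [P → x . id] }  — shift
  I9: { [P → x id .] }  — reduce
  I10: { [B → P A .] }  — reduce
  I11: { [B → , , . ,] }  — shift
  I12: { [A → . y A B], [A → . y], [B → , A . A] }  — shift
  I13: { [B → , A A .] }  — reduce
  I14: { [B → , , , .] }  — reduce

I2 contains reduce item [A → y .] and shift items [A → . y], [A → . y A B] — shift-reduce conflict.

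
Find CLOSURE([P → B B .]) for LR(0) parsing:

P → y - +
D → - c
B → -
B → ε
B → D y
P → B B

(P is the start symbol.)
Start with: [P → B B .]
The dot is at the end, so nothing is added.

CLOSURE = { [P → B B .] }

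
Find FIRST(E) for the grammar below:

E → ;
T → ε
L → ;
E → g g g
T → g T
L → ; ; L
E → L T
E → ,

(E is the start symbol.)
To compute FIRST(E), examine every production with E on the left-hand side, reading each right-hand side left to right until a non-nullable symbol is reached.

FIRST sets of the other non-terminals involved (by the same procedure, iterated to a fixed point):
  FIRST(L) = { ';' }

From E → ;:
  - ';' is a terminal: add ';' and stop
From E → g g g:
  - g is a terminal: add 'g' and stop
From E → L T:
  - L is a non-terminal: add FIRST(L) \ {ε} = { ';' }
    L is not nullable, so stop
From E → ,:
  - ',' is a terminal: add ',' and stop

Collecting: FIRST(E) = { ',', ';', 'g' }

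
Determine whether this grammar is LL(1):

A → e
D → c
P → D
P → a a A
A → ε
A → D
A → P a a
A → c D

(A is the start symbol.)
A grammar is LL(1) if for each non-terminal N with multiple productions, the predict sets of those productions are pairwise disjoint, where PREDICT(N → α) = (FIRST(α) \ {ε}) ∪ (FOLLOW(N) if α ⇒* ε).

Relevant sets:
  FIRST(D) = { 'c' }
  FIRST(P) = { 'a', 'c' }
  FOLLOW(A) = { $, 'a' }

For A:
  PREDICT(A → e) = { 'e' }
  PREDICT(A → ε) = { $, 'a' }
  PREDICT(A → D) = { 'c' }
  PREDICT(A → P a a) = { 'a', 'c' }
  PREDICT(A → c D) = { 'c' }
For P:
  PREDICT(P → D) = { 'c' }
  PREDICT(P → a a A) = { 'a' }
D has a single production, so nothing to check there.

Conflict found: Predict set conflict for A: { 'a' }
The grammar is NOT LL(1).

Answer: No. Predict set conflict for A: { 'a' }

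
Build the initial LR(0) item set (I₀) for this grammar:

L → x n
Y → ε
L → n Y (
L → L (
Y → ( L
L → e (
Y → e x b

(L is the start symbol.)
{ [L → . L (], [L → . e (], [L → . n Y (], [L → . x n], [L' → . L] }

First, augment the grammar with L' → L
I₀ = CLOSURE({ [L' → . L] }):
  [L' → . L] has the dot before L: add [L → . x n], [L → . n Y (], [L → . L (], [L → . e (]
No further items can be added.

I₀ = { [L → . L (], [L → . e (], [L → . n Y (], [L → . x n], [L' → . L] }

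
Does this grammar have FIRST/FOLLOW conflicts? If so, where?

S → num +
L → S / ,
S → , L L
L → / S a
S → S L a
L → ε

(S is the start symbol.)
Yes. L → S '/' ',' with FOLLOW(L) on { ',', 'num' }; L → '/' S a with FOLLOW(L) on { '/' }

A FIRST/FOLLOW conflict occurs when a non-terminal N has a nullable alternative N → β (β ⇒* ε) and another alternative N → α with FIRST(α) ∩ FOLLOW(N) ≠ ∅: on such a lookahead the parser cannot decide between expanding α and letting N vanish via β.

Nullable non-terminals: L.
FIRST sets used below: FIRST(S) = { ',', 'num' }

L: nullable alternative(s) L → ε; FOLLOW(L) = { $, ',', '/', 'a', 'num' }
  L → S / ,: FIRST \ {ε} = { ',', 'num' } — overlaps FOLLOW(L) on { ',', 'num' }: CONFLICT
  L → / S a: FIRST \ {ε} = { '/' } — overlaps FOLLOW(L) on { '/' }: CONFLICT
  L → ε: FIRST \ {ε} = { } — this is the only nullable alternative, skip

S has no nullable alternative, so no FIRST/FOLLOW check is needed there.

So the grammar has 2 FIRST/FOLLOW conflicts (marked CONFLICT above).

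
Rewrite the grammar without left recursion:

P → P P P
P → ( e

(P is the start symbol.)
P is directly left-recursive. The standard transformation for
  A → A α₁ | ... | A α_m | β₁ | ... | β_n
is
  A  → β₁ A' | ... | β_n A'
  A' → α₁ A' | ... | α_m A' | ε

P → ( e becomes P → ( e P'
P → P P P becomes P' → P P P'
Add P' → ε

Resulting grammar:
P → ( e P'
P' → P P P'
P' → ε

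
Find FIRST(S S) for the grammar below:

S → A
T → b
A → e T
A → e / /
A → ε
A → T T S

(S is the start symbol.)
{ 'b', 'e', ε }

FIRST sets of the non-terminals involved (from the grammar, by fixed-point iteration):
  FIRST(S) = { 'b', 'e', ε }

To compute FIRST(S S), process the symbols left to right:
Symbol S is a non-terminal. Add FIRST(S) \ {ε} = { 'b', 'e' }
S is nullable (ε ∈ FIRST(S)), continue to the next symbol.
Symbol S is a non-terminal. Add FIRST(S) \ {ε} = { 'b', 'e' }
S is nullable (ε ∈ FIRST(S)), continue to the next symbol.
All symbols are nullable, so ε is in the result.
FIRST(S S) = { 'b', 'e', ε }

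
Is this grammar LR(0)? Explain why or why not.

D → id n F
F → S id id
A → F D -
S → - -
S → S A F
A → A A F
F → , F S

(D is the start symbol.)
No. Shift-reduce conflict between [S → S A F .] and [D → . id n F]

A grammar is LR(0) if no state in the canonical LR(0) collection has:
  - both a shift item (dot before a terminal) and a complete item (shift-reduce conflict), or
  - two or more complete items (reduce-reduce conflict; the accept item [D' → D .] counts as a complete item here).

Augment with D' → D and build the canonical LR(0) collection (I0 = CLOSURE({[D' → . D]}), then GOTO on every symbol after a dot until no new states appear). It has 20 states:
  I0: { [D → . id n F], [D' → . D] }  — shift
  I1: { [D' → D .] }  — accept
  I2: { [D → id . n F] }  — shift
  I3: { [D → id n . F], [F → . , F S], [F → . S id id], [S → . - -], [S → . S A F] }  — shift
  I4: { [F → , . F S], [F → . , F S], [F → . S id id], [S → . - -], [S → . S A F] }  — shift
  I5: { [S → - . -] }  — shift
  I6: { [D → id n F .] }  — reduce
  I7: { [A → . A A F], [A → . F D -], [F → . , F S], [F → . S id id], [F → S . id id], [S → . - -], [S → . S A F], [S → S . A F] }  — shift
  I8: { [A → . A A F], [A → . F D -], [A → A . A F], [F → . , F S], [F → . S id id], [S → . - -], [S → . S A F], [S → S A . F] }  — shift
  I9: { [A → F . D -], [D → . id n F] }  — shift
  I10: { [F → S id . id] }  — shift
  I11: { [F → S id id .] }  — reduce
  I12: { [A → F D . -] }  — shift
  I13: { [A → F D - .] }  — reduce
  I14: { [A → . A A F], [A → . F D -], [A → A . A F], [A → A A . F], [F → . , F S], [F → . S id id], [S → . - -], [S → . S A F] }  — shift
  I15: { [A → F . D -], [D → . id n F], [S → S A F .] }  — shift, reduce
  I16: { [A → A A F .], [A → F . D -], [D → . id n F] }  — shift, reduce
  I17: { [S → - - .] }  — reduce
  I18: { [F → , F . S], [S → . - -], [S → . S A F] }  — shift
  I19: { [A → . A A F], [A → . F D -], [F → , F S .], [F → . , F S], [F → . S id id], [S → . - -], [S → . S A F], [S → S . A F] }  — shift, reduce

Conflict in state I15:
  Shift-reduce conflict between [S → S A F .] and [D → . id n F]
So the grammar is NOT LR(0).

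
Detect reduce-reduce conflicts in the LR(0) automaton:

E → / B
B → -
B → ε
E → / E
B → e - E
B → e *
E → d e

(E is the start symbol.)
Augment with E' → E and build the canonical LR(0) collection (I0 = CLOSURE({[E' → . E]}), then GOTO on every symbol after a dot until no new states appear). It has 12 states:
  I0: { [E → . / B], [E → . / E], [E → . d e], [E' → . E] }  — shift
  I1: { [B → . -], [B → . e *], [B → . e - E], [B → .], [E → . / B], [E → . / E], [E → . d e], [E → / . B], [E → / . E] }  — shift, reduce
  I2: { [E' → E .] }  — accept
  I3: { [E → d . e] }  — shift
  I4: { [E → d e .] }  — reduce
  I5: { [B → - .] }  — reduce
  I6: { [E → / B .] }  — reduce
  I7: { [E → / E .] }  — reduce
  I8: { [B → e . *], [B → e . - E] }  — shift
  I9: { [B → e * .] }  — reduce
  I10: { [B → e - . E], [E → . / B], [E → . / E], [E → . d e] }  — shift
  I11: { [B → e - E .] }  — reduce

No state contains more than one complete item.

Answer: No reduce-reduce conflicts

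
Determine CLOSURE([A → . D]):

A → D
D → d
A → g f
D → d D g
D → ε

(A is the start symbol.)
{ [A → . D], [D → . d D g], [D → . d], [D → .] }

Start with: [A → . D]
  [A → . D] has the dot before D: add [D → . d], [D → . d D g], [D → .]
No further items can be added.

CLOSURE = { [A → . D], [D → . d D g], [D → . d], [D → .] }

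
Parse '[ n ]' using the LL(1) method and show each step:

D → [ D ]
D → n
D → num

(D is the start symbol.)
Stack is shown with the top on the left.

Stack    Input    Action
------------------------
D $      [ n ] $  output D → [ D ]
[ D ] $  [ n ] $  match '['
D ] $    n ] $    output D → n
n ] $    n ] $    match 'n'
] $      ] $      match ']'
$        $        accept

The string is accepted.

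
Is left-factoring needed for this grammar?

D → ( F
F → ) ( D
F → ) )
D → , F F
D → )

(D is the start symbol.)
Left-factoring is needed when two productions for the same non-terminal
share a common prefix on the right-hand side.

Productions for D:
  D → ( F
  D → , F F
  D → )
Productions for F:
  F → ) ( D
  F → ) )

Found common prefix ')' in productions for F

Answer: Yes, F has productions with common prefix ')'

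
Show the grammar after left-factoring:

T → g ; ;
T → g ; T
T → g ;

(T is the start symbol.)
T → g ; T'
T' → ;
T' → T
T' → ε

Left-factoring transforms A → αβ₁ | αβ₂ into A → αA' and A' → β₁ | β₂
(α is the longest common prefix among the alternatives). Repeat until
no nonterminal has two alternatives with a common prefix.

Round 1: T has alternatives sharing prefix 'g ;'. Introduce T': T → g ; T'
  Add: T' → ;
  Add: T' → T
  Add: T' → ε

No remaining common prefixes — done.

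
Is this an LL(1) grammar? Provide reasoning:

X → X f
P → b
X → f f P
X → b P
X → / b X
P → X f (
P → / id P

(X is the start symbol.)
A grammar is LL(1) if for each non-terminal N with multiple productions, the predict sets of those productions are pairwise disjoint, where PREDICT(N → α) = (FIRST(α) \ {ε}) ∪ (FOLLOW(N) if α ⇒* ε).

Relevant sets:
  FIRST(X) = { '/', 'b', 'f' }

For X:
  PREDICT(X → X f) = { '/', 'b', 'f' }
  PREDICT(X → f f P) = { 'f' }
  PREDICT(X → b P) = { 'b' }
  PREDICT(X → '/' b X) = { '/' }
For P:
  PREDICT(P → b) = { 'b' }
  PREDICT(P → X f '(') = { '/', 'b', 'f' }
  PREDICT(P → '/' id P) = { '/' }

Conflict found: Predict set conflict for X: { 'f' }
The grammar is NOT LL(1).

Answer: No. Predict set conflict for X: { 'f' }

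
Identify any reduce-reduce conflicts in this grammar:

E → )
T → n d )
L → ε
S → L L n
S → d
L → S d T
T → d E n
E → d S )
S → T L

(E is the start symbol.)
A reduce-reduce conflict occurs when an LR(0) state has two complete items [A → α .] and [B → β .] — both call for a reduction, and with no lookahead the parser cannot choose between them.

Augment with E' → E and build the canonical LR(0) collection (I0 = CLOSURE({[E' → . E]}), then GOTO on every symbol after a dot until no new states appear). It has 21 states:
  I0: { [E → . )], [E → . d S )], [E' → . E] }  — shift
  I1: { [E → ) .] }  — reduce
  I2: { [E' → E .] }  — accept
  I3: { [E → d . S )], [L → . S d T], [L → .], [S → . L L n], [S → . T L], [S → . d], [T → . d E n], [T → . n d )] }  — shift, reduce
  I4: { [L → . S d T], [L → .], [S → . L L n], [S → . T L], [S → . d], [S → L . L n], [T → . d E n], [T → . n d )] }  — shift, reduce
  I5: { [E → d S . )], [L → S . d T] }  — shift
  I6: { [L → . S d T], [L → .], [S → . L L n], [S → . T L], [S → . d], [S → T . L], [T → . d E n], [T → . n d )] }  — shift, reduce
  I7: { [E → . )], [E → . d S )], [S → d .], [T → d . E n] }  — shift, reduce
  I8: { [T → n . d )] }  — shift
  I9: { [T → n d . )] }  — shift
  I10: { [T → n d ) .] }  — reduce
  I11: { [T → d E . n] }  — shift
  I12: { [T → d E n .] }  — reduce
  I13: { [L → . S d T], [L → .], [S → . L L n], [S → . T L], [S → . d], [S → L . L n], [S → T L .], [T → . d E n], [T → . n d )] }  — shift, 2 reduces
  I14: { [L → S . d T] }  — shift
  I15: { [L → S d . T], [T → . d E n], [T → . n d )] }  — shift
  I16: { [L → S d T .] }  — reduce
  I17: { [E → . )], [E → . d S )], [T → d . E n] }  — shift
  I18: { [L → . S d T], [L → .], [S → . L L n], [S → . T L], [S → . d], [S → L . L n], [S → L L . n], [T → . d E n], [T → . n d )] }  — shift, reduce
  I19: { [S → L L n .], [T → n . d )] }  — shift, reduce
  I20: { [E → d S ) .] }  — reduce

I13 contains complete items [L → .], [S → T L .] — reduce-reduce conflict.

Answer: Yes — I13: [L → .] vs [S → T L .]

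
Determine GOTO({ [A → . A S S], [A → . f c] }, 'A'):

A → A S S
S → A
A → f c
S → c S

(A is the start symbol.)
GOTO(I, 'A') = CLOSURE({ [A → αX.β] : [A → α.Xβ] ∈ I, X = 'A' })

Items with dot before 'A', with the dot advanced:
  [A → . A S S] → [A → A . S S]
Closure of the advanced items:
  [A → A . S S] has the dot before S: add [S → . A], [S → . c S]
  [S → . A] has the dot before A: add [A → . A S S], [A → . f c]

GOTO = { [A → . A S S], [A → . f c], [A → A . S S], [S → . A], [S → . c S] }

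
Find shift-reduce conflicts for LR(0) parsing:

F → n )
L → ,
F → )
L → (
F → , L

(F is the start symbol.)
No shift-reduce conflicts

A shift-reduce conflict occurs when an LR(0) state has both:
  - a complete (reduce) item [A → α .] (dot at the end), and
  - a shift item [B → β . c γ] (dot before a terminal).

Augment with F' → F and build the canonical LR(0) collection (I0 = CLOSURE({[F' → . F]}), then GOTO on every symbol after a dot until no new states appear). It has 9 states:
  I0: { [F → . )], [F → . , L], [F → . n )], [F' → . F] }  — shift
  I1: { [F → ) .] }  — reduce
  I2: { [F → , . L], [L → . (], [L → . ,] }  — shift
  I3: { [F' → F .] }  — accept
  I4: { [F → n . )] }  — shift
  I5: { [F → n ) .] }  — reduce
  I6: { [L → ( .] }  — reduce
  I7: { [L → , .] }  — reduce
  I8: { [F → , L .] }  — reduce

No state contains both a complete item and a shift item.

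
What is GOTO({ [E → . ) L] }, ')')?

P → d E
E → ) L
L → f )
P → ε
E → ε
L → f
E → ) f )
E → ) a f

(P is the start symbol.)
{ [E → ) . L], [L → . f )], [L → . f] }

GOTO(I, ')') = CLOSURE({ [A → αX.β] : [A → α.Xβ] ∈ I, X = ')' })

Items with dot before ')', with the dot advanced:
  [E → . ) L] → [E → ) . L]
Closure of the advanced items:
  [E → ) . L] has the dot before L: add [L → . f )], [L → . f]

GOTO = { [E → ) . L], [L → . f )], [L → . f] }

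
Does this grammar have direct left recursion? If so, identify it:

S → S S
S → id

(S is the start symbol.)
S → S S: LEFT RECURSIVE (starts with S)
S → id: starts with id

The grammar has direct left recursion on: S.

Answer: Yes, S is left-recursive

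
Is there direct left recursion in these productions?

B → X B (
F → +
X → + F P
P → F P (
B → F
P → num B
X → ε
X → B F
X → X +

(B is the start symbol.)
Yes, X is left-recursive

Direct left recursion occurs when N → N α for some non-terminal N (the right-hand side begins with the left-hand side itself).

B → X B (: starts with X
F → +: starts with '+'
X → + F P: starts with '+'
P → F P (: starts with F
B → F: starts with F
P → num B: starts with num
X → ε: starts with ε
X → B F: starts with B
X → X +: LEFT RECURSIVE (starts with X)

The grammar has direct left recursion on: X.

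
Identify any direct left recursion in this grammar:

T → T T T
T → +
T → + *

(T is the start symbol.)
Yes, T is left-recursive

T → T T T: LEFT RECURSIVE (starts with T)
T → +: starts with '+'
T → + *: starts with '+'

The grammar has direct left recursion on: T.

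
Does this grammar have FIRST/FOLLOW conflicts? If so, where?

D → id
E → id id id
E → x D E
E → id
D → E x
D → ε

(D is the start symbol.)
Nullable non-terminals: D.
FIRST sets used below: FIRST(E) = { 'id', 'x' }

D: nullable alternative(s) D → ε; FOLLOW(D) = { $, 'id', 'x' }
  D → id: FIRST \ {ε} = { 'id' } — overlaps FOLLOW(D) on { 'id' }: CONFLICT
  D → E x: FIRST \ {ε} = { 'id', 'x' } — overlaps FOLLOW(D) on { 'id', 'x' }: CONFLICT
  D → ε: FIRST \ {ε} = { } — this is the only nullable alternative, skip

E has no nullable alternative, so no FIRST/FOLLOW check is needed there.

So the grammar has 2 FIRST/FOLLOW conflicts (marked CONFLICT above).

Answer: Yes. D → id with FOLLOW(D) on { 'id' }; D → E x with FOLLOW(D) on { 'id', 'x' }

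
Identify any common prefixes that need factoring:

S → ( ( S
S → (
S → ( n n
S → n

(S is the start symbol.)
Yes, S has productions with common prefix '('

Left-factoring is needed when two productions for the same non-terminal
share a common prefix on the right-hand side.

Productions for S:
  S → ( ( S
  S → (
  S → ( n n
  S → n

Found common prefix '(' in productions for S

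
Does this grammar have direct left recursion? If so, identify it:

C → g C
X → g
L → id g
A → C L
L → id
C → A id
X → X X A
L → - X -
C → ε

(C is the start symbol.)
Direct left recursion occurs when N → N α for some non-terminal N (the right-hand side begins with the left-hand side itself).

C → g C: starts with g
X → g: starts with g
L → id g: starts with id
A → C L: starts with C
L → id: starts with id
C → A id: starts with A
X → X X A: LEFT RECURSIVE (starts with X)
L → - X -: starts with '-'
C → ε: starts with ε

The grammar has direct left recursion on: X.

Answer: Yes, X is left-recursive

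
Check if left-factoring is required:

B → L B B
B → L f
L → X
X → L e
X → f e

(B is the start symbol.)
Left-factoring is needed when two productions for the same non-terminal
share a common prefix on the right-hand side.

Productions for B:
  B → L B B
  B → L f
Productions for X:
  X → L e
  X → f e

Found common prefix 'L' in productions for B

Answer: Yes, B has productions with common prefix 'L'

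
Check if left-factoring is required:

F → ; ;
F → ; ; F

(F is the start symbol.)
Yes, F has productions with common prefix '; ;'

Left-factoring is needed when two productions for the same non-terminal
share a common prefix on the right-hand side.

Productions for F:
  F → ; ;
  F → ; ; F

Found common prefix '; ;' in productions for F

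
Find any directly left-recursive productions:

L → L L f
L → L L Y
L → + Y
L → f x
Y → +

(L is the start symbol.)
Direct left recursion occurs when N → N α for some non-terminal N (the right-hand side begins with the left-hand side itself).

L → L L f: LEFT RECURSIVE (starts with L)
L → L L Y: LEFT RECURSIVE (starts with L)
L → + Y: starts with '+'
L → f x: starts with f
Y → +: starts with '+'

The grammar has direct left recursion on: L.

Answer: Yes, L is left-recursive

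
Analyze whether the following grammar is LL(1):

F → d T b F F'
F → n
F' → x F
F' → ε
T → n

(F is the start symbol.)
A grammar is LL(1) if for each non-terminal N with multiple productions, the predict sets of those productions are pairwise disjoint, where PREDICT(N → α) = (FIRST(α) \ {ε}) ∪ (FOLLOW(N) if α ⇒* ε).

Relevant sets:
  FOLLOW(F') = { $, 'x' }

For F:
  PREDICT(F → d T b F F') = { 'd' }
  PREDICT(F → n) = { 'n' }
For F':
  PREDICT(F' → x F) = { 'x' }
  PREDICT(F' → ε) = { $, 'x' }
T has a single production, so nothing to check there.

Conflict found: Predict set conflict for F': { 'x' }
The grammar is NOT LL(1).

Answer: No. Predict set conflict for F': { 'x' }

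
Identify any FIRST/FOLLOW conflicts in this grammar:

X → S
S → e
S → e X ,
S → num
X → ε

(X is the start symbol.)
A FIRST/FOLLOW conflict occurs when a non-terminal N has a nullable alternative N → β (β ⇒* ε) and another alternative N → α with FIRST(α) ∩ FOLLOW(N) ≠ ∅: on such a lookahead the parser cannot decide between expanding α and letting N vanish via β.

Nullable non-terminals: X.
FIRST sets used below: FIRST(S) = { 'e', 'num' }

X: nullable alternative(s) X → ε; FOLLOW(X) = { $, ',' }
  X → S: FIRST \ {ε} = { 'e', 'num' } — disjoint from FOLLOW(X)
  X → ε: FIRST \ {ε} = { } — this is the only nullable alternative, skip

S has no nullable alternative, so no FIRST/FOLLOW check is needed there.

No FIRST/FOLLOW conflicts found.

Answer: No FIRST/FOLLOW conflicts.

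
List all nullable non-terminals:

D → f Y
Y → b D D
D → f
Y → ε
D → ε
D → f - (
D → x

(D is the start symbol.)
{ 'D', 'Y' }

ε-productions: Y → ε, D → ε
So Y, D are immediately nullable.
Every non-terminal is now nullable.
Nullable = { 'D', 'Y' }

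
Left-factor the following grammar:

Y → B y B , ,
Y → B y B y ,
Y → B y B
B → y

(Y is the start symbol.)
Y → B y B Y'
Y' → , ,
Y' → y ,
Y' → ε
B → y

Left-factoring transforms A → αβ₁ | αβ₂ into A → αA' and A' → β₁ | β₂
(α is the longest common prefix among the alternatives). Repeat until
no nonterminal has two alternatives with a common prefix.

Round 1: Y has alternatives sharing prefix 'B y B'. Introduce Y': Y → B y B Y'
  Add: Y' → , ,
  Add: Y' → y ,
  Add: Y' → ε

No remaining common prefixes — done.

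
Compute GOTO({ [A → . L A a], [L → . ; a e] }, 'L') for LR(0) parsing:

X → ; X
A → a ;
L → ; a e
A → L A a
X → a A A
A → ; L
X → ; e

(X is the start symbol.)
GOTO(I, 'L') = CLOSURE({ [A → αX.β] : [A → α.Xβ] ∈ I, X = 'L' })

Items with dot before 'L', with the dot advanced:
  [A → . L A a] → [A → L . A a]
Closure of the advanced items:
  [A → L . A a] has the dot before A: add [A → . a ;], [A → . L A a], [A → . ; L]
  [A → . L A a] has the dot before L: add [L → . ; a e]

GOTO = { [A → . ; L], [A → . L A a], [A → . a ;], [A → L . A a], [L → . ; a e] }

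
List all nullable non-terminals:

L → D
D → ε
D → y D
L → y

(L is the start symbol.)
{ 'D', 'L' }

ε-productions: D → ε
So D is immediately nullable.
L → D: every symbol on the right is nullable, so L is nullable too.
Every non-terminal is now nullable.
Nullable = { 'D', 'L' }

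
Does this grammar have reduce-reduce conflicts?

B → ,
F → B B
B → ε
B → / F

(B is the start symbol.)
Augment with B' → B and build the canonical LR(0) collection (I0 = CLOSURE({[B' → . B]}), then GOTO on every symbol after a dot until no new states appear). It has 7 states:
  I0: { [B → . ,], [B → . / F], [B → .], [B' → . B] }  — shift, reduce
  I1: { [B → , .] }  — reduce
  I2: { [B → . ,], [B → . / F], [B → .], [B → / . F], [F → . B B] }  — shift, reduce
  I3: { [B' → B .] }  — accept
  I4: { [B → . ,], [B → . / F], [B → .], [F → B . B] }  — shift, reduce
  I5: { [B → / F .] }  — reduce
  I6: { [F → B B .] }  — reduce

No state contains more than one complete item.

Answer: No reduce-reduce conflicts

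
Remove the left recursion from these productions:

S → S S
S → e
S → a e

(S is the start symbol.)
S is directly left-recursive. The standard transformation for
  A → A α₁ | ... | A α_m | β₁ | ... | β_n
is
  A  → β₁ A' | ... | β_n A'
  A' → α₁ A' | ... | α_m A' | ε

S → e becomes S → e S'
S → a e becomes S → a e S'
S → S S becomes S' → S S'
Add S' → ε

Resulting grammar:
S → e S'
S → a e S'
S' → S S'
S' → ε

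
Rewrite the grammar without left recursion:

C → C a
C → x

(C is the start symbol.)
C → x C'
C' → a C'
C' → ε

C is directly left-recursive. The standard transformation for
  A → A α₁ | ... | A α_m | β₁ | ... | β_n
is
  A  → β₁ A' | ... | β_n A'
  A' → α₁ A' | ... | α_m A' | ε

C → x becomes C → x C'
C → C a becomes C' → a C'
Add C' → ε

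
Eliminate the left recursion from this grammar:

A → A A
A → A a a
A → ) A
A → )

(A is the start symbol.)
A → ) A A'
A → ) A'
A' → A A'
A' → a a A'
A' → ε

A is directly left-recursive. The standard transformation for
  A → A α₁ | ... | A α_m | β₁ | ... | β_n
is
  A  → β₁ A' | ... | β_n A'
  A' → α₁ A' | ... | α_m A' | ε

A → ) A becomes A → ) A A'
A → ) becomes A → ) A'
A → A A becomes A' → A A'
A → A a a becomes A' → a a A'
Add A' → ε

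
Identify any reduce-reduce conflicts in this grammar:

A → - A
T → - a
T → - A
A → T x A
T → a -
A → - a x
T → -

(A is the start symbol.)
A reduce-reduce conflict occurs when an LR(0) state has two complete items [A → α .] and [B → β .] — both call for a reduction, and with no lookahead the parser cannot choose between them.

Augment with A' → A and build the canonical LR(0) collection (I0 = CLOSURE({[A' → . A]}), then GOTO on every symbol after a dot until no new states appear). It has 11 states:
  I0: { [A → . - A], [A → . - a x], [A → . T x A], [A' → . A], [T → . - A], [T → . - a], [T → . -], [T → . a -] }  — shift
  I1: { [A → - . A], [A → - . a x], [A → . - A], [A → . - a x], [A → . T x A], [T → - . A], [T → - . a], [T → - .], [T → . - A], [T → . - a], [T → . -], [T → . a -] }  — shift, reduce
  I2: { [A' → A .] }  — accept
  I3: { [A → T . x A] }  — shift
  I4: { [T → a . -] }  — shift
  I5: { [T → a - .] }  — reduce
  I6: { [A → . - A], [A → . - a x], [A → . T x A], [A → T x . A], [T → . - A], [T → . - a], [T → . -], [T → . a -] }  — shift
  I7: { [A → T x A .] }  — reduce
  I8: { [A → - A .], [T → - A .] }  — 2 reduces
  I9: { [A → - a . x], [T → - a .], [T → a . -] }  — shift, reduce
  I10: { [A → - a x .] }  — reduce

I8 contains complete items [A → - A .], [T → - A .] — reduce-reduce conflict.

Answer: Yes — I8: [A → - A .] vs [T → - A .]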